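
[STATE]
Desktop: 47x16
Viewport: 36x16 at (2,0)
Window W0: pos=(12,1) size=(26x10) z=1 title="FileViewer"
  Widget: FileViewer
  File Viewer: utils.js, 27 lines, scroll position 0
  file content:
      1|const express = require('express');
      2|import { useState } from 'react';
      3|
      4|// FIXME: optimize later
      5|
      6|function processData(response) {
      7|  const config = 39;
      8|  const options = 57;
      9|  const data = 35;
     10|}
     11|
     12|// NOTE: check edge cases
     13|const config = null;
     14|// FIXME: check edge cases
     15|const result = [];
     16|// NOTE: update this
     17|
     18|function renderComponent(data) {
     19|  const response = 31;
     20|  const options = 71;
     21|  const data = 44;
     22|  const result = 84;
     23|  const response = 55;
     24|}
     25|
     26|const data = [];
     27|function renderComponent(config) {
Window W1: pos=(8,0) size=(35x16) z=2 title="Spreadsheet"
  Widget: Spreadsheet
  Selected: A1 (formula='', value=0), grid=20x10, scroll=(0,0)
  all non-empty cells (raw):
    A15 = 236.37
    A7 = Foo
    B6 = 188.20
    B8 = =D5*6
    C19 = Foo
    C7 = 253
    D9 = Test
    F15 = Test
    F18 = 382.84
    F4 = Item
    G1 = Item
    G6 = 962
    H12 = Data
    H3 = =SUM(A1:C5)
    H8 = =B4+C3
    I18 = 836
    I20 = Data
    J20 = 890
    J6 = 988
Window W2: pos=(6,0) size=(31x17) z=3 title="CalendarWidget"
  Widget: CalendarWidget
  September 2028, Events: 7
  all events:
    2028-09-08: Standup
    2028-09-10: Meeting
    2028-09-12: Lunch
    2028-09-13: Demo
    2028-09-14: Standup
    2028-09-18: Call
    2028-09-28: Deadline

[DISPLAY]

    ┏━━━━━━━━━━━━━━━━━━━━━━━━━━━━━┓━
    ┃ CalendarWidget              ┃ 
    ┠─────────────────────────────┨─
    ┃        September 2028       ┃ 
    ┃Mo Tu We Th Fr Sa Su         ┃ 
    ┃             1  2  3         ┃-
    ┃ 4  5  6  7  8*  9 10*       ┃ 
    ┃11 12* 13* 14* 15 16 17      ┃ 
    ┃18* 19 20 21 22 23 24        ┃ 
    ┃25 26 27 28* 29 30           ┃ 
    ┃                             ┃ 
    ┃                             ┃ 
    ┃                             ┃ 
    ┃                             ┃ 
    ┃                             ┃T
    ┃                             ┃━


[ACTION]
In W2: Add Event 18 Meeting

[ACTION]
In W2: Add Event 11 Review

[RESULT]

    ┏━━━━━━━━━━━━━━━━━━━━━━━━━━━━━┓━
    ┃ CalendarWidget              ┃ 
    ┠─────────────────────────────┨─
    ┃        September 2028       ┃ 
    ┃Mo Tu We Th Fr Sa Su         ┃ 
    ┃             1  2  3         ┃-
    ┃ 4  5  6  7  8*  9 10*       ┃ 
    ┃11* 12* 13* 14* 15 16 17     ┃ 
    ┃18* 19 20 21 22 23 24        ┃ 
    ┃25 26 27 28* 29 30           ┃ 
    ┃                             ┃ 
    ┃                             ┃ 
    ┃                             ┃ 
    ┃                             ┃ 
    ┃                             ┃T
    ┃                             ┃━


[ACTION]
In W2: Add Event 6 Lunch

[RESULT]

    ┏━━━━━━━━━━━━━━━━━━━━━━━━━━━━━┓━
    ┃ CalendarWidget              ┃ 
    ┠─────────────────────────────┨─
    ┃        September 2028       ┃ 
    ┃Mo Tu We Th Fr Sa Su         ┃ 
    ┃             1  2  3         ┃-
    ┃ 4  5  6*  7  8*  9 10*      ┃ 
    ┃11* 12* 13* 14* 15 16 17     ┃ 
    ┃18* 19 20 21 22 23 24        ┃ 
    ┃25 26 27 28* 29 30           ┃ 
    ┃                             ┃ 
    ┃                             ┃ 
    ┃                             ┃ 
    ┃                             ┃ 
    ┃                             ┃T
    ┃                             ┃━


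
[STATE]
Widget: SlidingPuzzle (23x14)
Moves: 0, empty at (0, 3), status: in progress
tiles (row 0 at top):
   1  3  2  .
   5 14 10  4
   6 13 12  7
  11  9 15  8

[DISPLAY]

┌────┬────┬────┬────┐  
│  1 │  3 │  2 │    │  
├────┼────┼────┼────┤  
│  5 │ 14 │ 10 │  4 │  
├────┼────┼────┼────┤  
│  6 │ 13 │ 12 │  7 │  
├────┼────┼────┼────┤  
│ 11 │  9 │ 15 │  8 │  
└────┴────┴────┴────┘  
Moves: 0               
                       
                       
                       
                       


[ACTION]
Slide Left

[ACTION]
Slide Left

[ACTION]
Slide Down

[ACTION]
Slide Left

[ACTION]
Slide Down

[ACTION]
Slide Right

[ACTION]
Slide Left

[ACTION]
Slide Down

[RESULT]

┌────┬────┬────┬────┐  
│  1 │  3 │  2 │    │  
├────┼────┼────┼────┤  
│  5 │ 14 │ 10 │  4 │  
├────┼────┼────┼────┤  
│  6 │ 13 │ 12 │  7 │  
├────┼────┼────┼────┤  
│ 11 │  9 │ 15 │  8 │  
└────┴────┴────┴────┘  
Moves: 2               
                       
                       
                       
                       


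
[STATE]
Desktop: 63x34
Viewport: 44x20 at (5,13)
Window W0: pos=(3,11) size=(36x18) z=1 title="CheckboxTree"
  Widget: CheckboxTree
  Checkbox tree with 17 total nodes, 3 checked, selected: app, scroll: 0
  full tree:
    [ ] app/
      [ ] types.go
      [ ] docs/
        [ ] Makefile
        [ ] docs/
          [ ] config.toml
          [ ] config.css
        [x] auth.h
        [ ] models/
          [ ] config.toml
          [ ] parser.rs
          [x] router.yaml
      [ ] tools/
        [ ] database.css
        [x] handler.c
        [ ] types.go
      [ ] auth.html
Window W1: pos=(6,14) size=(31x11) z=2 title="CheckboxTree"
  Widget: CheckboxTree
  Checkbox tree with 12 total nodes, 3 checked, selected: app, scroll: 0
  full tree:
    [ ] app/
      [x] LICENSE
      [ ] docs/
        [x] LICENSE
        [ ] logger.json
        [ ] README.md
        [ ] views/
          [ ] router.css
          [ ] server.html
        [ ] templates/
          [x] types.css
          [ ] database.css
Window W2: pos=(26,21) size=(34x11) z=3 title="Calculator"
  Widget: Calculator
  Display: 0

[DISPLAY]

─────────────────────────────────┨          
[┏━━━━━━━━━━━━━━━━━━━━━━━━━━━━━┓ ┃          
 ┃ CheckboxTree                ┃ ┃          
 ┠─────────────────────────────┨ ┃          
 ┃>[-] app/                    ┃ ┃          
 ┃   [x] LICENSE               ┃ ┃          
 ┃   [-] docs/                 ┃ ┃          
 ┃     [x] LICENSE             ┃ ┃          
 ┃     [ ] logger.jso┏━━━━━━━━━━━━━━━━━━━━━━
 ┃     [ ] README.md ┃ Calculator           
 ┃     [ ] views/    ┠──────────────────────
 ┗━━━━━━━━━━━━━━━━━━━┃                      
      [x] router.yaml┃┌───┬───┬───┬───┐     
  [-] tools/         ┃│ 7 │ 8 │ 9 │ ÷ │     
    [ ] database.css ┃├───┼───┼───┼───┤     
━━━━━━━━━━━━━━━━━━━━━┃│ 4 │ 5 │ 6 │ × │     
                     ┃├───┼───┼───┼───┤     
                     ┃│ 1 │ 2 │ 3 │ - │     
                     ┗━━━━━━━━━━━━━━━━━━━━━━
                                            


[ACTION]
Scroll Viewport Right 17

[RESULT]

───────────────────┨                        
━━━━━━━━━━━━━━━━━┓ ┃                        
e                ┃ ┃                        
─────────────────┨ ┃                        
                 ┃ ┃                        
SE               ┃ ┃                        
                 ┃ ┃                        
ENSE             ┃ ┃                        
ger.jso┏━━━━━━━━━━━━━━━━━━━━━━━━━━━━━━━━┓   
DME.md ┃ Calculator                     ┃   
ws/    ┠────────────────────────────────┨   
━━━━━━━┃                               0┃   
er.yaml┃┌───┬───┬───┬───┐               ┃   
       ┃│ 7 │ 8 │ 9 │ ÷ │               ┃   
se.css ┃├───┼───┼───┼───┤               ┃   
━━━━━━━┃│ 4 │ 5 │ 6 │ × │               ┃   
       ┃├───┼───┼───┼───┤               ┃   
       ┃│ 1 │ 2 │ 3 │ - │               ┃   
       ┗━━━━━━━━━━━━━━━━━━━━━━━━━━━━━━━━┛   
                                            


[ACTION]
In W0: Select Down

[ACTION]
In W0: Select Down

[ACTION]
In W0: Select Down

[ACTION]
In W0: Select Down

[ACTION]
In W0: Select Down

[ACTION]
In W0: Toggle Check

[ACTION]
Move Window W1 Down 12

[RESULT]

───────────────────┨                        
                   ┃                        
                   ┃                        
                   ┃                        
le                 ┃                        
                   ┃                        
ig.toml            ┃                        
ig.css             ┃                        
       ┏━━━━━━━━━━━━━━━━━━━━━━━━━━━━━━━━┓   
/      ┃ Calculator                     ┃   
━━━━━━━┠────────────────────────────────┨   
e      ┃                               0┃   
───────┃┌───┬───┬───┬───┐               ┃   
       ┃│ 7 │ 8 │ 9 │ ÷ │               ┃   
SE     ┃├───┼───┼───┼───┤               ┃   
       ┃│ 4 │ 5 │ 6 │ × │               ┃   
ENSE   ┃├───┼───┼───┼───┤               ┃   
ger.jso┃│ 1 │ 2 │ 3 │ - │               ┃   
DME.md ┗━━━━━━━━━━━━━━━━━━━━━━━━━━━━━━━━┛   
ws/              ┃                          


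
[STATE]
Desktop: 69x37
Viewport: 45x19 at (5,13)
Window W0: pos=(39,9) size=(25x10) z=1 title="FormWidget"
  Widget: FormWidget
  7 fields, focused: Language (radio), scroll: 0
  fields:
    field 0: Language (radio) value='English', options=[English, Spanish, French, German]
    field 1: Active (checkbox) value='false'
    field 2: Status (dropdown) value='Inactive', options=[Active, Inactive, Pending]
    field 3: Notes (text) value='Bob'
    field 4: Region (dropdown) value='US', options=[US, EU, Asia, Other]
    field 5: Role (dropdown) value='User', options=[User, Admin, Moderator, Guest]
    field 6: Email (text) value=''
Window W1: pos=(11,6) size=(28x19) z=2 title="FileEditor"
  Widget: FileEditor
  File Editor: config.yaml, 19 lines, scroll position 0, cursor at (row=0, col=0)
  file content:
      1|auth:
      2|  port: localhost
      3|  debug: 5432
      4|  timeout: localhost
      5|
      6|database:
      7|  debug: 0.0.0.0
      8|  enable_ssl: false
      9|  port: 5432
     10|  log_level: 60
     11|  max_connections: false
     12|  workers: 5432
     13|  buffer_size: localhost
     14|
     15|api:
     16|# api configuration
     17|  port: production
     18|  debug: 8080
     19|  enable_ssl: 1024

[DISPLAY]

      ┃                         ░┃┃  Active: 
      ┃database:                ░┃┃  Status: 
      ┃  debug: 0.0.0.0         ░┃┃  Notes:  
      ┃  enable_ssl: false      ░┃┃  Region: 
      ┃  port: 5432             ░┃┃  Role:   
      ┃  log_level: 60          ░┃┗━━━━━━━━━━
      ┃  max_connections: false ░┃           
      ┃  workers: 5432          ░┃           
      ┃  buffer_size: localhost ░┃           
      ┃                         ░┃           
      ┃api:                     ▼┃           
      ┗━━━━━━━━━━━━━━━━━━━━━━━━━━┛           
                                             
                                             
                                             
                                             
                                             
                                             
                                             


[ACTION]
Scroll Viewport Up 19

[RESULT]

                                             
                                             
                                             
                                             
                                             
                                             
      ┏━━━━━━━━━━━━━━━━━━━━━━━━━━┓           
      ┃ FileEditor               ┃           
      ┠──────────────────────────┨           
      ┃█uth:                    ▲┃┏━━━━━━━━━━
      ┃  port: localhost        █┃┃ FormWidge
      ┃  debug: 5432            ░┃┠──────────
      ┃  timeout: localhost     ░┃┃> Language
      ┃                         ░┃┃  Active: 
      ┃database:                ░┃┃  Status: 
      ┃  debug: 0.0.0.0         ░┃┃  Notes:  
      ┃  enable_ssl: false      ░┃┃  Region: 
      ┃  port: 5432             ░┃┃  Role:   
      ┃  log_level: 60          ░┃┗━━━━━━━━━━


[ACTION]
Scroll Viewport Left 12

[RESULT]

                                             
                                             
                                             
                                             
                                             
                                             
           ┏━━━━━━━━━━━━━━━━━━━━━━━━━━┓      
           ┃ FileEditor               ┃      
           ┠──────────────────────────┨      
           ┃█uth:                    ▲┃┏━━━━━
           ┃  port: localhost        █┃┃ Form
           ┃  debug: 5432            ░┃┠─────
           ┃  timeout: localhost     ░┃┃> Lan
           ┃                         ░┃┃  Act
           ┃database:                ░┃┃  Sta
           ┃  debug: 0.0.0.0         ░┃┃  Not
           ┃  enable_ssl: false      ░┃┃  Reg
           ┃  port: 5432             ░┃┃  Rol
           ┃  log_level: 60          ░┃┗━━━━━


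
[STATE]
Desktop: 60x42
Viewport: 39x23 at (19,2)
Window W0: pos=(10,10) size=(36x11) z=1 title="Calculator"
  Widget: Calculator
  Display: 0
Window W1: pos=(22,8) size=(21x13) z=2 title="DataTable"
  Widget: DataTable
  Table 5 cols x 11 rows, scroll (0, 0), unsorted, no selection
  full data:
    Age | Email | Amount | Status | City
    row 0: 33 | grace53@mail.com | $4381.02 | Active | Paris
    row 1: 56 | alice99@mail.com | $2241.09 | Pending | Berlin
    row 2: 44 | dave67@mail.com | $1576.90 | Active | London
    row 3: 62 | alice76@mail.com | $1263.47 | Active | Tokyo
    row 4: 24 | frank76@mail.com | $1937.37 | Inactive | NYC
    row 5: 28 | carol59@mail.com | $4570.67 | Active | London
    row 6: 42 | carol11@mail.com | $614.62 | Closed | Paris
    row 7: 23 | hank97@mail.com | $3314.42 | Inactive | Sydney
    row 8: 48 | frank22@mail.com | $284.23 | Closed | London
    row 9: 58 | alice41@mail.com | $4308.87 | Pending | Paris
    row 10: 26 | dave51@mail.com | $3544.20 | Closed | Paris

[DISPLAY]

                                       
                                       
                                       
                                       
                                       
                                       
   ┏━━━━━━━━━━━━━━━━━━━┓               
   ┃ DataTable         ┃               
━━━┠───────────────────┨━━┓            
tor┃Age│Email          ┃  ┃            
───┃───┼───────────────┃──┨            
   ┃33 │grace53@mail.co┃ 0┃            
┬──┃56 │alice99@mail.co┃  ┃            
│ 9┃44 │dave67@mail.com┃  ┃            
┼──┃62 │alice76@mail.co┃  ┃            
│ 6┃24 │frank76@mail.co┃  ┃            
┼──┃28 │carol59@mail.co┃  ┃            
│ 3┃42 │carol11@mail.co┃  ┃            
━━━┗━━━━━━━━━━━━━━━━━━━┛━━┛            
                                       
                                       
                                       
                                       


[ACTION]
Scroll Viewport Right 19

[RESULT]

                                       
                                       
                                       
                                       
                                       
                                       
 ┏━━━━━━━━━━━━━━━━━━━┓                 
 ┃ DataTable         ┃                 
━┠───────────────────┨━━┓              
r┃Age│Email          ┃  ┃              
─┃───┼───────────────┃──┨              
 ┃33 │grace53@mail.co┃ 0┃              
─┃56 │alice99@mail.co┃  ┃              
9┃44 │dave67@mail.com┃  ┃              
─┃62 │alice76@mail.co┃  ┃              
6┃24 │frank76@mail.co┃  ┃              
─┃28 │carol59@mail.co┃  ┃              
3┃42 │carol11@mail.co┃  ┃              
━┗━━━━━━━━━━━━━━━━━━━┛━━┛              
                                       
                                       
                                       
                                       


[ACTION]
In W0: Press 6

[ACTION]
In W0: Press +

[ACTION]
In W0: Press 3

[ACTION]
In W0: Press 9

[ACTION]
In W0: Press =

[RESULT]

                                       
                                       
                                       
                                       
                                       
                                       
 ┏━━━━━━━━━━━━━━━━━━━┓                 
 ┃ DataTable         ┃                 
━┠───────────────────┨━━┓              
r┃Age│Email          ┃  ┃              
─┃───┼───────────────┃──┨              
 ┃33 │grace53@mail.co┃45┃              
─┃56 │alice99@mail.co┃  ┃              
9┃44 │dave67@mail.com┃  ┃              
─┃62 │alice76@mail.co┃  ┃              
6┃24 │frank76@mail.co┃  ┃              
─┃28 │carol59@mail.co┃  ┃              
3┃42 │carol11@mail.co┃  ┃              
━┗━━━━━━━━━━━━━━━━━━━┛━━┛              
                                       
                                       
                                       
                                       


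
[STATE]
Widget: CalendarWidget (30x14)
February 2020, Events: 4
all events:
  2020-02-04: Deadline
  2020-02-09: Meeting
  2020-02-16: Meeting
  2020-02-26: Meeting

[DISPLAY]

        February 2020         
Mo Tu We Th Fr Sa Su          
                1  2          
 3  4*  5  6  7  8  9*        
10 11 12 13 14 15 16*         
17 18 19 20 21 22 23          
24 25 26* 27 28 29            
                              
                              
                              
                              
                              
                              
                              


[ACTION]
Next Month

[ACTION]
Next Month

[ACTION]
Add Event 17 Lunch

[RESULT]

          April 2020          
Mo Tu We Th Fr Sa Su          
       1  2  3  4  5          
 6  7  8  9 10 11 12          
13 14 15 16 17* 18 19         
20 21 22 23 24 25 26          
27 28 29 30                   
                              
                              
                              
                              
                              
                              
                              


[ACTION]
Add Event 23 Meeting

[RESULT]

          April 2020          
Mo Tu We Th Fr Sa Su          
       1  2  3  4  5          
 6  7  8  9 10 11 12          
13 14 15 16 17* 18 19         
20 21 22 23* 24 25 26         
27 28 29 30                   
                              
                              
                              
                              
                              
                              
                              


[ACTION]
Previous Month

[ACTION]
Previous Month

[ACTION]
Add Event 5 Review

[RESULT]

        February 2020         
Mo Tu We Th Fr Sa Su          
                1  2          
 3  4*  5*  6  7  8  9*       
10 11 12 13 14 15 16*         
17 18 19 20 21 22 23          
24 25 26* 27 28 29            
                              
                              
                              
                              
                              
                              
                              


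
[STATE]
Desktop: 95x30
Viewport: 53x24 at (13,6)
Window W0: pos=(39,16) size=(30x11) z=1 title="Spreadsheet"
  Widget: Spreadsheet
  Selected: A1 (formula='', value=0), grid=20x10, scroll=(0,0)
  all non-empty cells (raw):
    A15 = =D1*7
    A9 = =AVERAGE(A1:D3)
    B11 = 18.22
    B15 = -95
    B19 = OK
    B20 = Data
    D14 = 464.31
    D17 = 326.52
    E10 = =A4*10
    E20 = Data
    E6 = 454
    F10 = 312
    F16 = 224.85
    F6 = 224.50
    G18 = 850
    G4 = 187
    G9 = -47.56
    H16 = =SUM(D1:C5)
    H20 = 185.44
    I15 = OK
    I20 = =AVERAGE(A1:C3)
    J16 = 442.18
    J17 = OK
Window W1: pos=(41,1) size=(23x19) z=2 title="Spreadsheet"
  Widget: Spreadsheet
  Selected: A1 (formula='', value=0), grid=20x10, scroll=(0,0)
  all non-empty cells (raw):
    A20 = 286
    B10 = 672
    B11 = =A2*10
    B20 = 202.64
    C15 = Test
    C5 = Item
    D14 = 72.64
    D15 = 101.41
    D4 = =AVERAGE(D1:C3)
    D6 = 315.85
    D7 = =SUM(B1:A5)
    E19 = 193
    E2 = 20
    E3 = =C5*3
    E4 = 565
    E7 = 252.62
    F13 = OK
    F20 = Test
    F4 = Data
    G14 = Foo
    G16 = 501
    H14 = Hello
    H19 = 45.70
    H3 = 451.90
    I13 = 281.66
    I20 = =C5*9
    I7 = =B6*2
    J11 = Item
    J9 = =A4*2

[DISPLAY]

                            ┃---------------------┃  
                            ┃  1      [0]       0 ┃  
                            ┃  2        0       0 ┃  
                            ┃  3        0       0 ┃  
                            ┃  4        0       0 ┃  
                            ┃  5        0       0I┃  
                            ┃  6        0       0 ┃  
                            ┃  7        0       0 ┃  
                            ┃  8        0       0 ┃  
                            ┃  9        0       0 ┃  
                          ┏━┃ 10        0     672 ┃━━
                          ┃ ┃ 11        0       0 ┃  
                          ┠─┃ 12        0       0 ┃──
                          ┃A┗━━━━━━━━━━━━━━━━━━━━━┛  
                          ┃       A       B       C  
                          ┃--------------------------
                          ┃  1      [0]       0      
                          ┃  2        0       0      
                          ┃  3        0       0      
                          ┃  4        0       0      
                          ┗━━━━━━━━━━━━━━━━━━━━━━━━━━
                                                     
                                                     
                                                     


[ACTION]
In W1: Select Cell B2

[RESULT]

                            ┃---------------------┃  
                            ┃  1        0       0 ┃  
                            ┃  2        0     [0] ┃  
                            ┃  3        0       0 ┃  
                            ┃  4        0       0 ┃  
                            ┃  5        0       0I┃  
                            ┃  6        0       0 ┃  
                            ┃  7        0       0 ┃  
                            ┃  8        0       0 ┃  
                            ┃  9        0       0 ┃  
                          ┏━┃ 10        0     672 ┃━━
                          ┃ ┃ 11        0       0 ┃  
                          ┠─┃ 12        0       0 ┃──
                          ┃A┗━━━━━━━━━━━━━━━━━━━━━┛  
                          ┃       A       B       C  
                          ┃--------------------------
                          ┃  1      [0]       0      
                          ┃  2        0       0      
                          ┃  3        0       0      
                          ┃  4        0       0      
                          ┗━━━━━━━━━━━━━━━━━━━━━━━━━━
                                                     
                                                     
                                                     


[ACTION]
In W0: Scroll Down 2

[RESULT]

                            ┃---------------------┃  
                            ┃  1        0       0 ┃  
                            ┃  2        0     [0] ┃  
                            ┃  3        0       0 ┃  
                            ┃  4        0       0 ┃  
                            ┃  5        0       0I┃  
                            ┃  6        0       0 ┃  
                            ┃  7        0       0 ┃  
                            ┃  8        0       0 ┃  
                            ┃  9        0       0 ┃  
                          ┏━┃ 10        0     672 ┃━━
                          ┃ ┃ 11        0       0 ┃  
                          ┠─┃ 12        0       0 ┃──
                          ┃A┗━━━━━━━━━━━━━━━━━━━━━┛  
                          ┃       A       B       C  
                          ┃--------------------------
                          ┃  3        0       0      
                          ┃  4        0       0      
                          ┃  5        0       0      
                          ┃  6        0       0      
                          ┗━━━━━━━━━━━━━━━━━━━━━━━━━━
                                                     
                                                     
                                                     


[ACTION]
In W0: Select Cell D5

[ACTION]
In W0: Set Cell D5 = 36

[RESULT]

                            ┃---------------------┃  
                            ┃  1        0       0 ┃  
                            ┃  2        0     [0] ┃  
                            ┃  3        0       0 ┃  
                            ┃  4        0       0 ┃  
                            ┃  5        0       0I┃  
                            ┃  6        0       0 ┃  
                            ┃  7        0       0 ┃  
                            ┃  8        0       0 ┃  
                            ┃  9        0       0 ┃  
                          ┏━┃ 10        0     672 ┃━━
                          ┃ ┃ 11        0       0 ┃  
                          ┠─┃ 12        0       0 ┃──
                          ┃D┗━━━━━━━━━━━━━━━━━━━━━┛  
                          ┃       A       B       C  
                          ┃--------------------------
                          ┃  3        0       0      
                          ┃  4        0       0      
                          ┃  5        0       0      
                          ┃  6        0       0      
                          ┗━━━━━━━━━━━━━━━━━━━━━━━━━━
                                                     
                                                     
                                                     


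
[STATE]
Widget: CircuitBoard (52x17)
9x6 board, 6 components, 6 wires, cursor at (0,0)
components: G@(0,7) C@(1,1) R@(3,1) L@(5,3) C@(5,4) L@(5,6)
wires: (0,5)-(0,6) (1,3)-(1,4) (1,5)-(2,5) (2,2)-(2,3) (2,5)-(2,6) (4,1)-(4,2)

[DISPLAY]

   0 1 2 3 4 5 6 7 8                                
0  [.]                  · ─ ·   G                   
                                                    
1       C       · ─ ·   ·                           
                        │                           
2           · ─ ·       · ─ ·                       
                                                    
3       R                                           
                                                    
4       · ─ ·                                       
                                                    
5               L   C       L                       
Cursor: (0,0)                                       
                                                    
                                                    
                                                    
                                                    


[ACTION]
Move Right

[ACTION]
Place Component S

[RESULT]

   0 1 2 3 4 5 6 7 8                                
0      [S]              · ─ ·   G                   
                                                    
1       C       · ─ ·   ·                           
                        │                           
2           · ─ ·       · ─ ·                       
                                                    
3       R                                           
                                                    
4       · ─ ·                                       
                                                    
5               L   C       L                       
Cursor: (0,1)                                       
                                                    
                                                    
                                                    
                                                    


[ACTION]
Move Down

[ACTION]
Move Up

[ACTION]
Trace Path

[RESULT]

   0 1 2 3 4 5 6 7 8                                
0      [S]              · ─ ·   G                   
                                                    
1       C       · ─ ·   ·                           
                        │                           
2           · ─ ·       · ─ ·                       
                                                    
3       R                                           
                                                    
4       · ─ ·                                       
                                                    
5               L   C       L                       
Cursor: (0,1)  Trace: S (1 nodes)                   
                                                    
                                                    
                                                    
                                                    


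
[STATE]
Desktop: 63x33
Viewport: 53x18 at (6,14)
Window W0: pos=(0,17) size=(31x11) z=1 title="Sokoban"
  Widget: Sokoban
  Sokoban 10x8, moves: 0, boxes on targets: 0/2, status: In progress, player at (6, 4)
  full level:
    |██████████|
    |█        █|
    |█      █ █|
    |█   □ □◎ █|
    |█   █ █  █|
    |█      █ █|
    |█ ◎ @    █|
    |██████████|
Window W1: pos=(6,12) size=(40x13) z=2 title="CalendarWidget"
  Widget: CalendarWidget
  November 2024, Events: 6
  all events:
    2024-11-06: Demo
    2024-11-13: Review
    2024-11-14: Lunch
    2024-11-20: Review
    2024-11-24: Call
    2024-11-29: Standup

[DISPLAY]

┠──────────────────────────────────────┨             
┃            November 2024             ┃             
┃Mo Tu We Th Fr Sa Su                  ┃             
┃             1  2  3                  ┃             
┃ 4  5  6*  7  8  9 10                 ┃             
┃11 12 13* 14* 15 16 17                ┃             
┃18 19 20* 21 22 23 24*                ┃             
┃25 26 27 28 29* 30                    ┃             
┃                                      ┃             
┃                                      ┃             
┗━━━━━━━━━━━━━━━━━━━━━━━━━━━━━━━━━━━━━━┛             
  █ █                   ┃                            
    █                   ┃                            
━━━━━━━━━━━━━━━━━━━━━━━━┛                            
                                                     
                                                     
                                                     
                                                     


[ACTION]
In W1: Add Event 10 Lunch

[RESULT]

┠──────────────────────────────────────┨             
┃            November 2024             ┃             
┃Mo Tu We Th Fr Sa Su                  ┃             
┃             1  2  3                  ┃             
┃ 4  5  6*  7  8  9 10*                ┃             
┃11 12 13* 14* 15 16 17                ┃             
┃18 19 20* 21 22 23 24*                ┃             
┃25 26 27 28 29* 30                    ┃             
┃                                      ┃             
┃                                      ┃             
┗━━━━━━━━━━━━━━━━━━━━━━━━━━━━━━━━━━━━━━┛             
  █ █                   ┃                            
    █                   ┃                            
━━━━━━━━━━━━━━━━━━━━━━━━┛                            
                                                     
                                                     
                                                     
                                                     


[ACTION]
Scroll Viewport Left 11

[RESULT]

      ┠──────────────────────────────────────┨       
      ┃            November 2024             ┃       
      ┃Mo Tu We Th Fr Sa Su                  ┃       
┏━━━━━┃             1  2  3                  ┃       
┃ Soko┃ 4  5  6*  7  8  9 10*                ┃       
┠─────┃11 12 13* 14* 15 16 17                ┃       
┃█████┃18 19 20* 21 22 23 24*                ┃       
┃█    ┃25 26 27 28 29* 30                    ┃       
┃█    ┃                                      ┃       
┃█   □┃                                      ┃       
┃█   █┗━━━━━━━━━━━━━━━━━━━━━━━━━━━━━━━━━━━━━━┛       
┃█      █ █                   ┃                      
┃█ ◎ @    █                   ┃                      
┗━━━━━━━━━━━━━━━━━━━━━━━━━━━━━┛                      
                                                     
                                                     
                                                     
                                                     


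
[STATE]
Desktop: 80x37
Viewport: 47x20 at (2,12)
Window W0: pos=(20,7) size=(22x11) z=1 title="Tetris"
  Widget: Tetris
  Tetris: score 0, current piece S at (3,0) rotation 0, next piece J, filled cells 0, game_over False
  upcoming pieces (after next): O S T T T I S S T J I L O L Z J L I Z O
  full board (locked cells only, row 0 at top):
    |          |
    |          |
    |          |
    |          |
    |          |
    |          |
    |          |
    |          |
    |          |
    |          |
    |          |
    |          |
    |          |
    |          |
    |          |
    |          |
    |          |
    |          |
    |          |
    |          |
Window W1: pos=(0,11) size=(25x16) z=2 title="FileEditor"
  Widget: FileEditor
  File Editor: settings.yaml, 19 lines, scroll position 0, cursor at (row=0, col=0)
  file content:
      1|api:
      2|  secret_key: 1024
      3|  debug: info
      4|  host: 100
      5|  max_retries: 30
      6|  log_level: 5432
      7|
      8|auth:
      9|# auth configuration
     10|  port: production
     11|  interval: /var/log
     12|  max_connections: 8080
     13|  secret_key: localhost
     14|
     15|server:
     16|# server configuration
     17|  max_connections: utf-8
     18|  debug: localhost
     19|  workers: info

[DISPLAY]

FileEditor            ┃      │███      ┃       
──────────────────────┨      │         ┃       
pi:                  ▲┃      │         ┃       
 secret_key: 1024    █┃      │         ┃       
 debug: info         ░┃      │Score:   ┃       
 host: 100           ░┃━━━━━━━━━━━━━━━━┛       
 max_retries: 30     ░┃                        
 log_level: 5432     ░┃                        
                     ░┃                        
uth:                 ░┃                        
 auth configuration  ░┃                        
 port: production    ░┃                        
 interval: /var/log  ░┃                        
 max_connections: 808▼┃                        
━━━━━━━━━━━━━━━━━━━━━━┛                        
                                               
                                               
                                               
                                               
                                               


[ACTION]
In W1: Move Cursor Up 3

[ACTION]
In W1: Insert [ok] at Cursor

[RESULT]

FileEditor            ┃      │███      ┃       
──────────────────────┨      │         ┃       
k█pi:                ▲┃      │         ┃       
 secret_key: 1024    █┃      │         ┃       
 debug: info         ░┃      │Score:   ┃       
 host: 100           ░┃━━━━━━━━━━━━━━━━┛       
 max_retries: 30     ░┃                        
 log_level: 5432     ░┃                        
                     ░┃                        
uth:                 ░┃                        
 auth configuration  ░┃                        
 port: production    ░┃                        
 interval: /var/log  ░┃                        
 max_connections: 808▼┃                        
━━━━━━━━━━━━━━━━━━━━━━┛                        
                                               
                                               
                                               
                                               
                                               


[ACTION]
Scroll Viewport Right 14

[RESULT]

        ┃      │███      ┃                     
────────┨      │         ┃                     
       ▲┃      │         ┃                     
024    █┃      │         ┃                     
       ░┃      │Score:   ┃                     
       ░┃━━━━━━━━━━━━━━━━┛                     
30     ░┃                                      
32     ░┃                                      
       ░┃                                      
       ░┃                                      
ation  ░┃                                      
ion    ░┃                                      
r/log  ░┃                                      
ns: 808▼┃                                      
━━━━━━━━┛                                      
                                               
                                               
                                               
                                               
                                               


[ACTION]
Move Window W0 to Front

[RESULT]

    ┃          │███      ┃                     
────┃          │         ┃                     
    ┃          │         ┃                     
024 ┃          │         ┃                     
    ┃          │Score:   ┃                     
    ┗━━━━━━━━━━━━━━━━━━━━┛                     
30     ░┃                                      
32     ░┃                                      
       ░┃                                      
       ░┃                                      
ation  ░┃                                      
ion    ░┃                                      
r/log  ░┃                                      
ns: 808▼┃                                      
━━━━━━━━┛                                      
                                               
                                               
                                               
                                               
                                               
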